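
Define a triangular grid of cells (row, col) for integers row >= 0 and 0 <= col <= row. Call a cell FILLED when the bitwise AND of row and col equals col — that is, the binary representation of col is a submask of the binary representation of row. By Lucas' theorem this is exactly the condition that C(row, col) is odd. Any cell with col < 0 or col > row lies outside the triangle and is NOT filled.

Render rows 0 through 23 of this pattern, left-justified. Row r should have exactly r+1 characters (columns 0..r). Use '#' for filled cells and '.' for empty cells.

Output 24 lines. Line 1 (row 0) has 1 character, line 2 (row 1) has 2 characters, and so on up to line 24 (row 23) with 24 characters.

r0=0: #
r1=1: ##
r2=10: #.#
r3=11: ####
r4=100: #...#
r5=101: ##..##
r6=110: #.#.#.#
r7=111: ########
r8=1000: #.......#
r9=1001: ##......##
r10=1010: #.#.....#.#
r11=1011: ####....####
r12=1100: #...#...#...#
r13=1101: ##..##..##..##
r14=1110: #.#.#.#.#.#.#.#
r15=1111: ################
r16=10000: #...............#
r17=10001: ##..............##
r18=10010: #.#.............#.#
r19=10011: ####............####
r20=10100: #...#...........#...#
r21=10101: ##..##..........##..##
r22=10110: #.#.#.#.........#.#.#.#
r23=10111: ########........########

Answer: #
##
#.#
####
#...#
##..##
#.#.#.#
########
#.......#
##......##
#.#.....#.#
####....####
#...#...#...#
##..##..##..##
#.#.#.#.#.#.#.#
################
#...............#
##..............##
#.#.............#.#
####............####
#...#...........#...#
##..##..........##..##
#.#.#.#.........#.#.#.#
########........########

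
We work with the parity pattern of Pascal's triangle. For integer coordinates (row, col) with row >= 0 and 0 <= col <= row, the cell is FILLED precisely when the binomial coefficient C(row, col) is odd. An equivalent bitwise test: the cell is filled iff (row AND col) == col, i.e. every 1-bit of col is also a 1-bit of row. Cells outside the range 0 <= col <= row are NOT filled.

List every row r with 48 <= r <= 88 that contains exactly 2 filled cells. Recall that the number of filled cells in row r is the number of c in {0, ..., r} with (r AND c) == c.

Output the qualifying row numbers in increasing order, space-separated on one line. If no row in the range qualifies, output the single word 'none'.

Row r has 2^popcount(r) filled cells, so we need popcount(r) = log2(2) = 1.
Scan r = 48..88 and keep those with exactly 1 one-bits:
r=48=110000 popcount=2 -> skip
r=49=110001 popcount=3 -> skip
r=50=110010 popcount=3 -> skip
r=51=110011 popcount=4 -> skip
r=52=110100 popcount=3 -> skip
r=53=110101 popcount=4 -> skip
r=54=110110 popcount=4 -> skip
r=55=110111 popcount=5 -> skip
r=56=111000 popcount=3 -> skip
r=57=111001 popcount=4 -> skip
r=58=111010 popcount=4 -> skip
r=59=111011 popcount=5 -> skip
r=60=111100 popcount=4 -> skip
r=61=111101 popcount=5 -> skip
r=62=111110 popcount=5 -> skip
r=63=111111 popcount=6 -> skip
r=64=1000000 popcount=1 -> KEEP
r=65=1000001 popcount=2 -> skip
r=66=1000010 popcount=2 -> skip
r=67=1000011 popcount=3 -> skip
r=68=1000100 popcount=2 -> skip
r=69=1000101 popcount=3 -> skip
r=70=1000110 popcount=3 -> skip
r=71=1000111 popcount=4 -> skip
r=72=1001000 popcount=2 -> skip
r=73=1001001 popcount=3 -> skip
r=74=1001010 popcount=3 -> skip
r=75=1001011 popcount=4 -> skip
r=76=1001100 popcount=3 -> skip
r=77=1001101 popcount=4 -> skip
r=78=1001110 popcount=4 -> skip
r=79=1001111 popcount=5 -> skip
r=80=1010000 popcount=2 -> skip
r=81=1010001 popcount=3 -> skip
r=82=1010010 popcount=3 -> skip
r=83=1010011 popcount=4 -> skip
r=84=1010100 popcount=3 -> skip
r=85=1010101 popcount=4 -> skip
r=86=1010110 popcount=4 -> skip
r=87=1010111 popcount=5 -> skip
r=88=1011000 popcount=3 -> skip
Kept rows: 64

Answer: 64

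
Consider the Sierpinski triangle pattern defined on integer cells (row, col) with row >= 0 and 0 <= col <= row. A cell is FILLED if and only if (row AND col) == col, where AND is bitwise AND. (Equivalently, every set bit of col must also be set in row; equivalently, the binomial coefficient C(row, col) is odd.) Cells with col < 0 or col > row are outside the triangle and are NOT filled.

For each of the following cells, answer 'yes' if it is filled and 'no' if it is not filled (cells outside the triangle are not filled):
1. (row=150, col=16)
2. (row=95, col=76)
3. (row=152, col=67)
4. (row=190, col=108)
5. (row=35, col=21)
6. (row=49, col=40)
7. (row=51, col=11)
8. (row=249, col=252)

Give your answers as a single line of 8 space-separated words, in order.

(150,16): row=0b10010110, col=0b10000, row AND col = 0b10000 = 16; 16 == 16 -> filled
(95,76): row=0b1011111, col=0b1001100, row AND col = 0b1001100 = 76; 76 == 76 -> filled
(152,67): row=0b10011000, col=0b1000011, row AND col = 0b0 = 0; 0 != 67 -> empty
(190,108): row=0b10111110, col=0b1101100, row AND col = 0b101100 = 44; 44 != 108 -> empty
(35,21): row=0b100011, col=0b10101, row AND col = 0b1 = 1; 1 != 21 -> empty
(49,40): row=0b110001, col=0b101000, row AND col = 0b100000 = 32; 32 != 40 -> empty
(51,11): row=0b110011, col=0b1011, row AND col = 0b11 = 3; 3 != 11 -> empty
(249,252): col outside [0, 249] -> not filled

Answer: yes yes no no no no no no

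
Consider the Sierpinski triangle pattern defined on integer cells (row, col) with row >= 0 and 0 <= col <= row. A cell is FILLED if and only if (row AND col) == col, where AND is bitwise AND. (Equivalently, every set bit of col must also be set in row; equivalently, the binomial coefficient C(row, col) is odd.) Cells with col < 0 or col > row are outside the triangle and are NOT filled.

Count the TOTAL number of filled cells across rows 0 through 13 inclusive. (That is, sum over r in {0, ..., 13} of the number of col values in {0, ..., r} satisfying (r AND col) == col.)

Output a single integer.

r0=0 pc0: +1 =1
r1=1 pc1: +2 =3
r2=10 pc1: +2 =5
r3=11 pc2: +4 =9
r4=100 pc1: +2 =11
r5=101 pc2: +4 =15
r6=110 pc2: +4 =19
r7=111 pc3: +8 =27
r8=1000 pc1: +2 =29
r9=1001 pc2: +4 =33
r10=1010 pc2: +4 =37
r11=1011 pc3: +8 =45
r12=1100 pc2: +4 =49
r13=1101 pc3: +8 =57

Answer: 57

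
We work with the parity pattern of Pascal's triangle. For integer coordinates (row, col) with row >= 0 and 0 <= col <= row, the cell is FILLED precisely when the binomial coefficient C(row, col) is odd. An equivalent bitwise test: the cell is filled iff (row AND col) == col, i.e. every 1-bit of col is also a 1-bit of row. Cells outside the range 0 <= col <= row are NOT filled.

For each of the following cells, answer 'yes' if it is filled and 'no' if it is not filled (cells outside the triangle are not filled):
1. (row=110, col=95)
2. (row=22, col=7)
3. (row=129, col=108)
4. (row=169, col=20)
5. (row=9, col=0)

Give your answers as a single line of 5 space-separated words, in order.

Answer: no no no no yes

Derivation:
(110,95): row=0b1101110, col=0b1011111, row AND col = 0b1001110 = 78; 78 != 95 -> empty
(22,7): row=0b10110, col=0b111, row AND col = 0b110 = 6; 6 != 7 -> empty
(129,108): row=0b10000001, col=0b1101100, row AND col = 0b0 = 0; 0 != 108 -> empty
(169,20): row=0b10101001, col=0b10100, row AND col = 0b0 = 0; 0 != 20 -> empty
(9,0): row=0b1001, col=0b0, row AND col = 0b0 = 0; 0 == 0 -> filled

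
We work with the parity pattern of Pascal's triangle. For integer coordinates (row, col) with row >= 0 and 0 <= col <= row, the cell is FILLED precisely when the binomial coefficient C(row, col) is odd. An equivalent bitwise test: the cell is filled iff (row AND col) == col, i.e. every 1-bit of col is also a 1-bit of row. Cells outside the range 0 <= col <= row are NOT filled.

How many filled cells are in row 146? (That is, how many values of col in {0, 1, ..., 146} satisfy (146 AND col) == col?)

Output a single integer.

Answer: 8

Derivation:
146 in binary = 10010010
popcount(146) = number of 1-bits in 10010010 = 3
A col c satisfies (146 AND c) == c iff every set bit of c is also set in 146; each of the 3 set bits of 146 can independently be on or off in c.
count = 2^3 = 8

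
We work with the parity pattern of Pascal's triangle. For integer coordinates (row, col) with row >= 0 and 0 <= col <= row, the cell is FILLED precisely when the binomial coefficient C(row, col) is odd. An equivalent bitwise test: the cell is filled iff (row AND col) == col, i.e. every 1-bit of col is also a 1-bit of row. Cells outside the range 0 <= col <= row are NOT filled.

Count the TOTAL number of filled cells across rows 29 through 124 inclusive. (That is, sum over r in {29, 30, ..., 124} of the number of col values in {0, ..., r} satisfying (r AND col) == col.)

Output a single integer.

r29=11101 pc4: +16 =16
r30=11110 pc4: +16 =32
r31=11111 pc5: +32 =64
r32=100000 pc1: +2 =66
r33=100001 pc2: +4 =70
r34=100010 pc2: +4 =74
r35=100011 pc3: +8 =82
r36=100100 pc2: +4 =86
r37=100101 pc3: +8 =94
r38=100110 pc3: +8 =102
r39=100111 pc4: +16 =118
r40=101000 pc2: +4 =122
r41=101001 pc3: +8 =130
r42=101010 pc3: +8 =138
r43=101011 pc4: +16 =154
r44=101100 pc3: +8 =162
r45=101101 pc4: +16 =178
r46=101110 pc4: +16 =194
r47=101111 pc5: +32 =226
r48=110000 pc2: +4 =230
r49=110001 pc3: +8 =238
r50=110010 pc3: +8 =246
r51=110011 pc4: +16 =262
r52=110100 pc3: +8 =270
r53=110101 pc4: +16 =286
r54=110110 pc4: +16 =302
r55=110111 pc5: +32 =334
r56=111000 pc3: +8 =342
r57=111001 pc4: +16 =358
r58=111010 pc4: +16 =374
r59=111011 pc5: +32 =406
r60=111100 pc4: +16 =422
r61=111101 pc5: +32 =454
r62=111110 pc5: +32 =486
r63=111111 pc6: +64 =550
r64=1000000 pc1: +2 =552
r65=1000001 pc2: +4 =556
r66=1000010 pc2: +4 =560
r67=1000011 pc3: +8 =568
r68=1000100 pc2: +4 =572
r69=1000101 pc3: +8 =580
r70=1000110 pc3: +8 =588
r71=1000111 pc4: +16 =604
r72=1001000 pc2: +4 =608
r73=1001001 pc3: +8 =616
r74=1001010 pc3: +8 =624
r75=1001011 pc4: +16 =640
r76=1001100 pc3: +8 =648
r77=1001101 pc4: +16 =664
r78=1001110 pc4: +16 =680
r79=1001111 pc5: +32 =712
r80=1010000 pc2: +4 =716
r81=1010001 pc3: +8 =724
r82=1010010 pc3: +8 =732
r83=1010011 pc4: +16 =748
r84=1010100 pc3: +8 =756
r85=1010101 pc4: +16 =772
r86=1010110 pc4: +16 =788
r87=1010111 pc5: +32 =820
r88=1011000 pc3: +8 =828
r89=1011001 pc4: +16 =844
r90=1011010 pc4: +16 =860
r91=1011011 pc5: +32 =892
r92=1011100 pc4: +16 =908
r93=1011101 pc5: +32 =940
r94=1011110 pc5: +32 =972
r95=1011111 pc6: +64 =1036
r96=1100000 pc2: +4 =1040
r97=1100001 pc3: +8 =1048
r98=1100010 pc3: +8 =1056
r99=1100011 pc4: +16 =1072
r100=1100100 pc3: +8 =1080
r101=1100101 pc4: +16 =1096
r102=1100110 pc4: +16 =1112
r103=1100111 pc5: +32 =1144
r104=1101000 pc3: +8 =1152
r105=1101001 pc4: +16 =1168
r106=1101010 pc4: +16 =1184
r107=1101011 pc5: +32 =1216
r108=1101100 pc4: +16 =1232
r109=1101101 pc5: +32 =1264
r110=1101110 pc5: +32 =1296
r111=1101111 pc6: +64 =1360
r112=1110000 pc3: +8 =1368
r113=1110001 pc4: +16 =1384
r114=1110010 pc4: +16 =1400
r115=1110011 pc5: +32 =1432
r116=1110100 pc4: +16 =1448
r117=1110101 pc5: +32 =1480
r118=1110110 pc5: +32 =1512
r119=1110111 pc6: +64 =1576
r120=1111000 pc4: +16 =1592
r121=1111001 pc5: +32 =1624
r122=1111010 pc5: +32 =1656
r123=1111011 pc6: +64 =1720
r124=1111100 pc5: +32 =1752

Answer: 1752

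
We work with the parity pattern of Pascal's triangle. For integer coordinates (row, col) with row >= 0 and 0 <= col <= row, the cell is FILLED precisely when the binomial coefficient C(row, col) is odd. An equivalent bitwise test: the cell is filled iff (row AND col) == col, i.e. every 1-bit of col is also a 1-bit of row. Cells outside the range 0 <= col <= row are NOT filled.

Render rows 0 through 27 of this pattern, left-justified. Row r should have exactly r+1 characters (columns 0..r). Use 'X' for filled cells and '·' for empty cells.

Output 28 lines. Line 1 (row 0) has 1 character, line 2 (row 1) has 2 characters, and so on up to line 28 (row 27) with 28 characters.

Answer: X
XX
X·X
XXXX
X···X
XX··XX
X·X·X·X
XXXXXXXX
X·······X
XX······XX
X·X·····X·X
XXXX····XXXX
X···X···X···X
XX··XX··XX··XX
X·X·X·X·X·X·X·X
XXXXXXXXXXXXXXXX
X···············X
XX··············XX
X·X·············X·X
XXXX············XXXX
X···X···········X···X
XX··XX··········XX··XX
X·X·X·X·········X·X·X·X
XXXXXXXX········XXXXXXXX
X·······X·······X·······X
XX······XX······XX······XX
X·X·····X·X·····X·X·····X·X
XXXX····XXXX····XXXX····XXXX

Derivation:
r0=0: X
r1=1: XX
r2=10: X·X
r3=11: XXXX
r4=100: X···X
r5=101: XX··XX
r6=110: X·X·X·X
r7=111: XXXXXXXX
r8=1000: X·······X
r9=1001: XX······XX
r10=1010: X·X·····X·X
r11=1011: XXXX····XXXX
r12=1100: X···X···X···X
r13=1101: XX··XX··XX··XX
r14=1110: X·X·X·X·X·X·X·X
r15=1111: XXXXXXXXXXXXXXXX
r16=10000: X···············X
r17=10001: XX··············XX
r18=10010: X·X·············X·X
r19=10011: XXXX············XXXX
r20=10100: X···X···········X···X
r21=10101: XX··XX··········XX··XX
r22=10110: X·X·X·X·········X·X·X·X
r23=10111: XXXXXXXX········XXXXXXXX
r24=11000: X·······X·······X·······X
r25=11001: XX······XX······XX······XX
r26=11010: X·X·····X·X·····X·X·····X·X
r27=11011: XXXX····XXXX····XXXX····XXXX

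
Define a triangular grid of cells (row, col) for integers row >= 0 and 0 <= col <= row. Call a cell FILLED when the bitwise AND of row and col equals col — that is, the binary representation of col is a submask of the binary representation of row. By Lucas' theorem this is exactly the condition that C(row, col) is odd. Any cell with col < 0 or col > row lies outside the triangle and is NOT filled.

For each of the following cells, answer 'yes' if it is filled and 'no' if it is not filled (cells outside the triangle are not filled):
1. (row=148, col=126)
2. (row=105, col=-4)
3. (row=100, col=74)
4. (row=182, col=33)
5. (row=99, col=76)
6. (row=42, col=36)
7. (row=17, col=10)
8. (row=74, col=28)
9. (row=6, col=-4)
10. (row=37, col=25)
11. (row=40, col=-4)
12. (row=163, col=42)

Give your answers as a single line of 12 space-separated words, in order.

(148,126): row=0b10010100, col=0b1111110, row AND col = 0b10100 = 20; 20 != 126 -> empty
(105,-4): col outside [0, 105] -> not filled
(100,74): row=0b1100100, col=0b1001010, row AND col = 0b1000000 = 64; 64 != 74 -> empty
(182,33): row=0b10110110, col=0b100001, row AND col = 0b100000 = 32; 32 != 33 -> empty
(99,76): row=0b1100011, col=0b1001100, row AND col = 0b1000000 = 64; 64 != 76 -> empty
(42,36): row=0b101010, col=0b100100, row AND col = 0b100000 = 32; 32 != 36 -> empty
(17,10): row=0b10001, col=0b1010, row AND col = 0b0 = 0; 0 != 10 -> empty
(74,28): row=0b1001010, col=0b11100, row AND col = 0b1000 = 8; 8 != 28 -> empty
(6,-4): col outside [0, 6] -> not filled
(37,25): row=0b100101, col=0b11001, row AND col = 0b1 = 1; 1 != 25 -> empty
(40,-4): col outside [0, 40] -> not filled
(163,42): row=0b10100011, col=0b101010, row AND col = 0b100010 = 34; 34 != 42 -> empty

Answer: no no no no no no no no no no no no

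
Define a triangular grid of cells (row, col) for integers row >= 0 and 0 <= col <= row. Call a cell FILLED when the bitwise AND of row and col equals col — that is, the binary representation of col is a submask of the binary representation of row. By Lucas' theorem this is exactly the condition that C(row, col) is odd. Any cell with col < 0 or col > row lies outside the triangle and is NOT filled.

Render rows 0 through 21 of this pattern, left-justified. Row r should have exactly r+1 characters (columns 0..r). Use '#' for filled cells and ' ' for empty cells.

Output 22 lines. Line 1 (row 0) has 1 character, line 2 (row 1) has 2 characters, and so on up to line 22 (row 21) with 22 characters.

Answer: #
##
# #
####
#   #
##  ##
# # # #
########
#       #
##      ##
# #     # #
####    ####
#   #   #   #
##  ##  ##  ##
# # # # # # # #
################
#               #
##              ##
# #             # #
####            ####
#   #           #   #
##  ##          ##  ##

Derivation:
r0=0: #
r1=1: ##
r2=10: # #
r3=11: ####
r4=100: #   #
r5=101: ##  ##
r6=110: # # # #
r7=111: ########
r8=1000: #       #
r9=1001: ##      ##
r10=1010: # #     # #
r11=1011: ####    ####
r12=1100: #   #   #   #
r13=1101: ##  ##  ##  ##
r14=1110: # # # # # # # #
r15=1111: ################
r16=10000: #               #
r17=10001: ##              ##
r18=10010: # #             # #
r19=10011: ####            ####
r20=10100: #   #           #   #
r21=10101: ##  ##          ##  ##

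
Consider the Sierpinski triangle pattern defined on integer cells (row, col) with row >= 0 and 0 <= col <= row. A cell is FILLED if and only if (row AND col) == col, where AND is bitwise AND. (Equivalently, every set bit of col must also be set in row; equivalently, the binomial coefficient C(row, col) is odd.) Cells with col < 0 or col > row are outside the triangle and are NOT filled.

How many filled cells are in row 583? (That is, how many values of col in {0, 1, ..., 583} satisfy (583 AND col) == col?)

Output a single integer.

Answer: 32

Derivation:
583 in binary = 1001000111
popcount(583) = number of 1-bits in 1001000111 = 5
A col c satisfies (583 AND c) == c iff every set bit of c is also set in 583; each of the 5 set bits of 583 can independently be on or off in c.
count = 2^5 = 32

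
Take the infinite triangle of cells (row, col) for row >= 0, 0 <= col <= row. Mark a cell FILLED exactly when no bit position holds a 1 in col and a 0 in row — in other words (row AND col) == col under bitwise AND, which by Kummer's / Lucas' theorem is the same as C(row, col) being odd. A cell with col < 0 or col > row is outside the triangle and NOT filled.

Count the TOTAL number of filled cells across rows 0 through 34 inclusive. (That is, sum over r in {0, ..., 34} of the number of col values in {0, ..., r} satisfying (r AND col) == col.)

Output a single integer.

r0=0 pc0: +1 =1
r1=1 pc1: +2 =3
r2=10 pc1: +2 =5
r3=11 pc2: +4 =9
r4=100 pc1: +2 =11
r5=101 pc2: +4 =15
r6=110 pc2: +4 =19
r7=111 pc3: +8 =27
r8=1000 pc1: +2 =29
r9=1001 pc2: +4 =33
r10=1010 pc2: +4 =37
r11=1011 pc3: +8 =45
r12=1100 pc2: +4 =49
r13=1101 pc3: +8 =57
r14=1110 pc3: +8 =65
r15=1111 pc4: +16 =81
r16=10000 pc1: +2 =83
r17=10001 pc2: +4 =87
r18=10010 pc2: +4 =91
r19=10011 pc3: +8 =99
r20=10100 pc2: +4 =103
r21=10101 pc3: +8 =111
r22=10110 pc3: +8 =119
r23=10111 pc4: +16 =135
r24=11000 pc2: +4 =139
r25=11001 pc3: +8 =147
r26=11010 pc3: +8 =155
r27=11011 pc4: +16 =171
r28=11100 pc3: +8 =179
r29=11101 pc4: +16 =195
r30=11110 pc4: +16 =211
r31=11111 pc5: +32 =243
r32=100000 pc1: +2 =245
r33=100001 pc2: +4 =249
r34=100010 pc2: +4 =253

Answer: 253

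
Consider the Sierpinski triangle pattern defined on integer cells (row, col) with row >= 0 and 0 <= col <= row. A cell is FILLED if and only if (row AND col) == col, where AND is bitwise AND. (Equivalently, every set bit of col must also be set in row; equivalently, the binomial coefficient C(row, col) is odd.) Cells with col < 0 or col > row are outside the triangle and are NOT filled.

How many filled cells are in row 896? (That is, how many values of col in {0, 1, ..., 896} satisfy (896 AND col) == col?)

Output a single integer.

Answer: 8

Derivation:
896 in binary = 1110000000
popcount(896) = number of 1-bits in 1110000000 = 3
A col c satisfies (896 AND c) == c iff every set bit of c is also set in 896; each of the 3 set bits of 896 can independently be on or off in c.
count = 2^3 = 8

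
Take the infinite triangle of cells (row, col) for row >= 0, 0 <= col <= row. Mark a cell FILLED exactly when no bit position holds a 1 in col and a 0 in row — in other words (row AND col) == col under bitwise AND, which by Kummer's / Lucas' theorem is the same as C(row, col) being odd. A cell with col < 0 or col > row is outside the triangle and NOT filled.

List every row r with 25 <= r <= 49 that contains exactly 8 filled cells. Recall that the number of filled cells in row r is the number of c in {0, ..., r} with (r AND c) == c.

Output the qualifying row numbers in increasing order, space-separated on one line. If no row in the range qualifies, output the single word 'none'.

Row r has 2^popcount(r) filled cells, so we need popcount(r) = log2(8) = 3.
Scan r = 25..49 and keep those with exactly 3 one-bits:
r=25=11001 popcount=3 -> KEEP
r=26=11010 popcount=3 -> KEEP
r=27=11011 popcount=4 -> skip
r=28=11100 popcount=3 -> KEEP
r=29=11101 popcount=4 -> skip
r=30=11110 popcount=4 -> skip
r=31=11111 popcount=5 -> skip
r=32=100000 popcount=1 -> skip
r=33=100001 popcount=2 -> skip
r=34=100010 popcount=2 -> skip
r=35=100011 popcount=3 -> KEEP
r=36=100100 popcount=2 -> skip
r=37=100101 popcount=3 -> KEEP
r=38=100110 popcount=3 -> KEEP
r=39=100111 popcount=4 -> skip
r=40=101000 popcount=2 -> skip
r=41=101001 popcount=3 -> KEEP
r=42=101010 popcount=3 -> KEEP
r=43=101011 popcount=4 -> skip
r=44=101100 popcount=3 -> KEEP
r=45=101101 popcount=4 -> skip
r=46=101110 popcount=4 -> skip
r=47=101111 popcount=5 -> skip
r=48=110000 popcount=2 -> skip
r=49=110001 popcount=3 -> KEEP
Kept rows: 25 26 28 35 37 38 41 42 44 49

Answer: 25 26 28 35 37 38 41 42 44 49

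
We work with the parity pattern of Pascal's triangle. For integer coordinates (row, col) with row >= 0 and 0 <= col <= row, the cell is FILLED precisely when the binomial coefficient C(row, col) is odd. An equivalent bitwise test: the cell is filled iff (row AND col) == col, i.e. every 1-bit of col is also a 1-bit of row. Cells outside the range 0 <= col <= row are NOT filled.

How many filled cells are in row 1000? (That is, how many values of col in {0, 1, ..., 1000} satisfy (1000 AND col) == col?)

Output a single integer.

1000 in binary = 1111101000
popcount(1000) = number of 1-bits in 1111101000 = 6
A col c satisfies (1000 AND c) == c iff every set bit of c is also set in 1000; each of the 6 set bits of 1000 can independently be on or off in c.
count = 2^6 = 64

Answer: 64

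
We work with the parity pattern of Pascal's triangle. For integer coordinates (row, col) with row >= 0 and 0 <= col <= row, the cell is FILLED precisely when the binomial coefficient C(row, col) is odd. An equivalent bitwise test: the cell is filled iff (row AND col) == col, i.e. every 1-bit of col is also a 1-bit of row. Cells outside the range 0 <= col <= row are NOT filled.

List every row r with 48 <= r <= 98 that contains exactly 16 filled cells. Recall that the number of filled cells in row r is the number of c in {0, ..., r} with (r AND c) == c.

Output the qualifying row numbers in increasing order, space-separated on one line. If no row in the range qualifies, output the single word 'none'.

Row r has 2^popcount(r) filled cells, so we need popcount(r) = log2(16) = 4.
Scan r = 48..98 and keep those with exactly 4 one-bits:
r=48=110000 popcount=2 -> skip
r=49=110001 popcount=3 -> skip
r=50=110010 popcount=3 -> skip
r=51=110011 popcount=4 -> KEEP
r=52=110100 popcount=3 -> skip
r=53=110101 popcount=4 -> KEEP
r=54=110110 popcount=4 -> KEEP
r=55=110111 popcount=5 -> skip
r=56=111000 popcount=3 -> skip
r=57=111001 popcount=4 -> KEEP
r=58=111010 popcount=4 -> KEEP
r=59=111011 popcount=5 -> skip
r=60=111100 popcount=4 -> KEEP
r=61=111101 popcount=5 -> skip
r=62=111110 popcount=5 -> skip
r=63=111111 popcount=6 -> skip
r=64=1000000 popcount=1 -> skip
r=65=1000001 popcount=2 -> skip
r=66=1000010 popcount=2 -> skip
r=67=1000011 popcount=3 -> skip
r=68=1000100 popcount=2 -> skip
r=69=1000101 popcount=3 -> skip
r=70=1000110 popcount=3 -> skip
r=71=1000111 popcount=4 -> KEEP
r=72=1001000 popcount=2 -> skip
r=73=1001001 popcount=3 -> skip
r=74=1001010 popcount=3 -> skip
r=75=1001011 popcount=4 -> KEEP
r=76=1001100 popcount=3 -> skip
r=77=1001101 popcount=4 -> KEEP
r=78=1001110 popcount=4 -> KEEP
r=79=1001111 popcount=5 -> skip
r=80=1010000 popcount=2 -> skip
r=81=1010001 popcount=3 -> skip
r=82=1010010 popcount=3 -> skip
r=83=1010011 popcount=4 -> KEEP
r=84=1010100 popcount=3 -> skip
r=85=1010101 popcount=4 -> KEEP
r=86=1010110 popcount=4 -> KEEP
r=87=1010111 popcount=5 -> skip
r=88=1011000 popcount=3 -> skip
r=89=1011001 popcount=4 -> KEEP
r=90=1011010 popcount=4 -> KEEP
r=91=1011011 popcount=5 -> skip
r=92=1011100 popcount=4 -> KEEP
r=93=1011101 popcount=5 -> skip
r=94=1011110 popcount=5 -> skip
r=95=1011111 popcount=6 -> skip
r=96=1100000 popcount=2 -> skip
r=97=1100001 popcount=3 -> skip
r=98=1100010 popcount=3 -> skip
Kept rows: 51 53 54 57 58 60 71 75 77 78 83 85 86 89 90 92

Answer: 51 53 54 57 58 60 71 75 77 78 83 85 86 89 90 92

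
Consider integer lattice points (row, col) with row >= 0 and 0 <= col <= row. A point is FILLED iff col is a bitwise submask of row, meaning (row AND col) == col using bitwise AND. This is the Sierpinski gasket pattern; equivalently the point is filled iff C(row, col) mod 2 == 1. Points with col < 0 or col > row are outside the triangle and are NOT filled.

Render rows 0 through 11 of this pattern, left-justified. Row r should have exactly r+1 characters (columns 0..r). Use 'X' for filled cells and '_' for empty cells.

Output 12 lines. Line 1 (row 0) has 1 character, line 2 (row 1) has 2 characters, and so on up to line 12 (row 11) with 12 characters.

Answer: X
XX
X_X
XXXX
X___X
XX__XX
X_X_X_X
XXXXXXXX
X_______X
XX______XX
X_X_____X_X
XXXX____XXXX

Derivation:
r0=0: X
r1=1: XX
r2=10: X_X
r3=11: XXXX
r4=100: X___X
r5=101: XX__XX
r6=110: X_X_X_X
r7=111: XXXXXXXX
r8=1000: X_______X
r9=1001: XX______XX
r10=1010: X_X_____X_X
r11=1011: XXXX____XXXX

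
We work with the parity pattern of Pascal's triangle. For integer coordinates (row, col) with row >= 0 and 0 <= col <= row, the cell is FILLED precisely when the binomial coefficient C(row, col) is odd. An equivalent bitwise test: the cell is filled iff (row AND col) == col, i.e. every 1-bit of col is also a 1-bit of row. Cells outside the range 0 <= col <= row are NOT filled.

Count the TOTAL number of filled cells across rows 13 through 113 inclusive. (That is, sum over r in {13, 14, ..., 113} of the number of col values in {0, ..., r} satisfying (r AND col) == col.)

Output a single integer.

Answer: 1514

Derivation:
r13=1101 pc3: +8 =8
r14=1110 pc3: +8 =16
r15=1111 pc4: +16 =32
r16=10000 pc1: +2 =34
r17=10001 pc2: +4 =38
r18=10010 pc2: +4 =42
r19=10011 pc3: +8 =50
r20=10100 pc2: +4 =54
r21=10101 pc3: +8 =62
r22=10110 pc3: +8 =70
r23=10111 pc4: +16 =86
r24=11000 pc2: +4 =90
r25=11001 pc3: +8 =98
r26=11010 pc3: +8 =106
r27=11011 pc4: +16 =122
r28=11100 pc3: +8 =130
r29=11101 pc4: +16 =146
r30=11110 pc4: +16 =162
r31=11111 pc5: +32 =194
r32=100000 pc1: +2 =196
r33=100001 pc2: +4 =200
r34=100010 pc2: +4 =204
r35=100011 pc3: +8 =212
r36=100100 pc2: +4 =216
r37=100101 pc3: +8 =224
r38=100110 pc3: +8 =232
r39=100111 pc4: +16 =248
r40=101000 pc2: +4 =252
r41=101001 pc3: +8 =260
r42=101010 pc3: +8 =268
r43=101011 pc4: +16 =284
r44=101100 pc3: +8 =292
r45=101101 pc4: +16 =308
r46=101110 pc4: +16 =324
r47=101111 pc5: +32 =356
r48=110000 pc2: +4 =360
r49=110001 pc3: +8 =368
r50=110010 pc3: +8 =376
r51=110011 pc4: +16 =392
r52=110100 pc3: +8 =400
r53=110101 pc4: +16 =416
r54=110110 pc4: +16 =432
r55=110111 pc5: +32 =464
r56=111000 pc3: +8 =472
r57=111001 pc4: +16 =488
r58=111010 pc4: +16 =504
r59=111011 pc5: +32 =536
r60=111100 pc4: +16 =552
r61=111101 pc5: +32 =584
r62=111110 pc5: +32 =616
r63=111111 pc6: +64 =680
r64=1000000 pc1: +2 =682
r65=1000001 pc2: +4 =686
r66=1000010 pc2: +4 =690
r67=1000011 pc3: +8 =698
r68=1000100 pc2: +4 =702
r69=1000101 pc3: +8 =710
r70=1000110 pc3: +8 =718
r71=1000111 pc4: +16 =734
r72=1001000 pc2: +4 =738
r73=1001001 pc3: +8 =746
r74=1001010 pc3: +8 =754
r75=1001011 pc4: +16 =770
r76=1001100 pc3: +8 =778
r77=1001101 pc4: +16 =794
r78=1001110 pc4: +16 =810
r79=1001111 pc5: +32 =842
r80=1010000 pc2: +4 =846
r81=1010001 pc3: +8 =854
r82=1010010 pc3: +8 =862
r83=1010011 pc4: +16 =878
r84=1010100 pc3: +8 =886
r85=1010101 pc4: +16 =902
r86=1010110 pc4: +16 =918
r87=1010111 pc5: +32 =950
r88=1011000 pc3: +8 =958
r89=1011001 pc4: +16 =974
r90=1011010 pc4: +16 =990
r91=1011011 pc5: +32 =1022
r92=1011100 pc4: +16 =1038
r93=1011101 pc5: +32 =1070
r94=1011110 pc5: +32 =1102
r95=1011111 pc6: +64 =1166
r96=1100000 pc2: +4 =1170
r97=1100001 pc3: +8 =1178
r98=1100010 pc3: +8 =1186
r99=1100011 pc4: +16 =1202
r100=1100100 pc3: +8 =1210
r101=1100101 pc4: +16 =1226
r102=1100110 pc4: +16 =1242
r103=1100111 pc5: +32 =1274
r104=1101000 pc3: +8 =1282
r105=1101001 pc4: +16 =1298
r106=1101010 pc4: +16 =1314
r107=1101011 pc5: +32 =1346
r108=1101100 pc4: +16 =1362
r109=1101101 pc5: +32 =1394
r110=1101110 pc5: +32 =1426
r111=1101111 pc6: +64 =1490
r112=1110000 pc3: +8 =1498
r113=1110001 pc4: +16 =1514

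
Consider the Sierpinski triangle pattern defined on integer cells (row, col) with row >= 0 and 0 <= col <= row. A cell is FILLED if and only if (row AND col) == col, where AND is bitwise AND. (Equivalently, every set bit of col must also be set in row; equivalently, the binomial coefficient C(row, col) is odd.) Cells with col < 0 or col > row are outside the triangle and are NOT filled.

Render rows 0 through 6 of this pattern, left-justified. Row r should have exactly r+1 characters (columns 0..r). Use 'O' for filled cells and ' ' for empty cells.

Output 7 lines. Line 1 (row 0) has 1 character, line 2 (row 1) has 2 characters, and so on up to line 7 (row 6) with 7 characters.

Answer: O
OO
O O
OOOO
O   O
OO  OO
O O O O

Derivation:
r0=0: O
r1=1: OO
r2=10: O O
r3=11: OOOO
r4=100: O   O
r5=101: OO  OO
r6=110: O O O O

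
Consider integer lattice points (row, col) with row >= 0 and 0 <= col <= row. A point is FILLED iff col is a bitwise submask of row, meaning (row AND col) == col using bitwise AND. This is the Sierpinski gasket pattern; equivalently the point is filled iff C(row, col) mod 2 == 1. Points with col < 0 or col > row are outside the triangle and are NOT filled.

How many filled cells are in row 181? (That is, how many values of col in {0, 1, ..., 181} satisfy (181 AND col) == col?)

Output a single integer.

181 in binary = 10110101
popcount(181) = number of 1-bits in 10110101 = 5
A col c satisfies (181 AND c) == c iff every set bit of c is also set in 181; each of the 5 set bits of 181 can independently be on or off in c.
count = 2^5 = 32

Answer: 32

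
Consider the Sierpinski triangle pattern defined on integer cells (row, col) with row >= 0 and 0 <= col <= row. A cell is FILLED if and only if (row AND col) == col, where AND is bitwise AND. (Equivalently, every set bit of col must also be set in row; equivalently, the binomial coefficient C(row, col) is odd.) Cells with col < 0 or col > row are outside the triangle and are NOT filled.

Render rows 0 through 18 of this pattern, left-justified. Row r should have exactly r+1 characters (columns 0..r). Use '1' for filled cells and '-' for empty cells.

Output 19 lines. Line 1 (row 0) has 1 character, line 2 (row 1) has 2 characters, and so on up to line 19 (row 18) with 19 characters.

Answer: 1
11
1-1
1111
1---1
11--11
1-1-1-1
11111111
1-------1
11------11
1-1-----1-1
1111----1111
1---1---1---1
11--11--11--11
1-1-1-1-1-1-1-1
1111111111111111
1---------------1
11--------------11
1-1-------------1-1

Derivation:
r0=0: 1
r1=1: 11
r2=10: 1-1
r3=11: 1111
r4=100: 1---1
r5=101: 11--11
r6=110: 1-1-1-1
r7=111: 11111111
r8=1000: 1-------1
r9=1001: 11------11
r10=1010: 1-1-----1-1
r11=1011: 1111----1111
r12=1100: 1---1---1---1
r13=1101: 11--11--11--11
r14=1110: 1-1-1-1-1-1-1-1
r15=1111: 1111111111111111
r16=10000: 1---------------1
r17=10001: 11--------------11
r18=10010: 1-1-------------1-1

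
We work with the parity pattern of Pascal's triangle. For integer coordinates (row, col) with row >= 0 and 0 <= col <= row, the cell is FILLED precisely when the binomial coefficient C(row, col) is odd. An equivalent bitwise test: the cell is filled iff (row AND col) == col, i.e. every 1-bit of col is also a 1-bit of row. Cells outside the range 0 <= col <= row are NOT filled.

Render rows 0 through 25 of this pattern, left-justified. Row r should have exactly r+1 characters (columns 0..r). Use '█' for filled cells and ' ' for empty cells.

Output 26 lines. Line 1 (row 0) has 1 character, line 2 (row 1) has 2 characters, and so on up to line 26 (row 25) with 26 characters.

Answer: █
██
█ █
████
█   █
██  ██
█ █ █ █
████████
█       █
██      ██
█ █     █ █
████    ████
█   █   █   █
██  ██  ██  ██
█ █ █ █ █ █ █ █
████████████████
█               █
██              ██
█ █             █ █
████            ████
█   █           █   █
██  ██          ██  ██
█ █ █ █         █ █ █ █
████████        ████████
█       █       █       █
██      ██      ██      ██

Derivation:
r0=0: █
r1=1: ██
r2=10: █ █
r3=11: ████
r4=100: █   █
r5=101: ██  ██
r6=110: █ █ █ █
r7=111: ████████
r8=1000: █       █
r9=1001: ██      ██
r10=1010: █ █     █ █
r11=1011: ████    ████
r12=1100: █   █   █   █
r13=1101: ██  ██  ██  ██
r14=1110: █ █ █ █ █ █ █ █
r15=1111: ████████████████
r16=10000: █               █
r17=10001: ██              ██
r18=10010: █ █             █ █
r19=10011: ████            ████
r20=10100: █   █           █   █
r21=10101: ██  ██          ██  ██
r22=10110: █ █ █ █         █ █ █ █
r23=10111: ████████        ████████
r24=11000: █       █       █       █
r25=11001: ██      ██      ██      ██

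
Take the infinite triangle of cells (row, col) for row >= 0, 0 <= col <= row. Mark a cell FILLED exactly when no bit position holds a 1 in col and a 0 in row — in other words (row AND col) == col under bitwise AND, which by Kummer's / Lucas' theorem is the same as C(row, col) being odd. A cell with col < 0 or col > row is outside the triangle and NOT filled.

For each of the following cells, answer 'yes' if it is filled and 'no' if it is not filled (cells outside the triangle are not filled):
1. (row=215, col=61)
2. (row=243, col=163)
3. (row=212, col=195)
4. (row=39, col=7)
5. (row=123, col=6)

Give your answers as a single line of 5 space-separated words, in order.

Answer: no yes no yes no

Derivation:
(215,61): row=0b11010111, col=0b111101, row AND col = 0b10101 = 21; 21 != 61 -> empty
(243,163): row=0b11110011, col=0b10100011, row AND col = 0b10100011 = 163; 163 == 163 -> filled
(212,195): row=0b11010100, col=0b11000011, row AND col = 0b11000000 = 192; 192 != 195 -> empty
(39,7): row=0b100111, col=0b111, row AND col = 0b111 = 7; 7 == 7 -> filled
(123,6): row=0b1111011, col=0b110, row AND col = 0b10 = 2; 2 != 6 -> empty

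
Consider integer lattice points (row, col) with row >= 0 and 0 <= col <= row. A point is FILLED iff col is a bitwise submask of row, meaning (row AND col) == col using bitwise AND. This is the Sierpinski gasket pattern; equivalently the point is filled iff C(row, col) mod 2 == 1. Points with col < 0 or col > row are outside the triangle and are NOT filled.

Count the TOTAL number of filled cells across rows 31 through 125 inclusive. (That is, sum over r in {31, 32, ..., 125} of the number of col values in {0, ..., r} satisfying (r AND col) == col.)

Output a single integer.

r31=11111 pc5: +32 =32
r32=100000 pc1: +2 =34
r33=100001 pc2: +4 =38
r34=100010 pc2: +4 =42
r35=100011 pc3: +8 =50
r36=100100 pc2: +4 =54
r37=100101 pc3: +8 =62
r38=100110 pc3: +8 =70
r39=100111 pc4: +16 =86
r40=101000 pc2: +4 =90
r41=101001 pc3: +8 =98
r42=101010 pc3: +8 =106
r43=101011 pc4: +16 =122
r44=101100 pc3: +8 =130
r45=101101 pc4: +16 =146
r46=101110 pc4: +16 =162
r47=101111 pc5: +32 =194
r48=110000 pc2: +4 =198
r49=110001 pc3: +8 =206
r50=110010 pc3: +8 =214
r51=110011 pc4: +16 =230
r52=110100 pc3: +8 =238
r53=110101 pc4: +16 =254
r54=110110 pc4: +16 =270
r55=110111 pc5: +32 =302
r56=111000 pc3: +8 =310
r57=111001 pc4: +16 =326
r58=111010 pc4: +16 =342
r59=111011 pc5: +32 =374
r60=111100 pc4: +16 =390
r61=111101 pc5: +32 =422
r62=111110 pc5: +32 =454
r63=111111 pc6: +64 =518
r64=1000000 pc1: +2 =520
r65=1000001 pc2: +4 =524
r66=1000010 pc2: +4 =528
r67=1000011 pc3: +8 =536
r68=1000100 pc2: +4 =540
r69=1000101 pc3: +8 =548
r70=1000110 pc3: +8 =556
r71=1000111 pc4: +16 =572
r72=1001000 pc2: +4 =576
r73=1001001 pc3: +8 =584
r74=1001010 pc3: +8 =592
r75=1001011 pc4: +16 =608
r76=1001100 pc3: +8 =616
r77=1001101 pc4: +16 =632
r78=1001110 pc4: +16 =648
r79=1001111 pc5: +32 =680
r80=1010000 pc2: +4 =684
r81=1010001 pc3: +8 =692
r82=1010010 pc3: +8 =700
r83=1010011 pc4: +16 =716
r84=1010100 pc3: +8 =724
r85=1010101 pc4: +16 =740
r86=1010110 pc4: +16 =756
r87=1010111 pc5: +32 =788
r88=1011000 pc3: +8 =796
r89=1011001 pc4: +16 =812
r90=1011010 pc4: +16 =828
r91=1011011 pc5: +32 =860
r92=1011100 pc4: +16 =876
r93=1011101 pc5: +32 =908
r94=1011110 pc5: +32 =940
r95=1011111 pc6: +64 =1004
r96=1100000 pc2: +4 =1008
r97=1100001 pc3: +8 =1016
r98=1100010 pc3: +8 =1024
r99=1100011 pc4: +16 =1040
r100=1100100 pc3: +8 =1048
r101=1100101 pc4: +16 =1064
r102=1100110 pc4: +16 =1080
r103=1100111 pc5: +32 =1112
r104=1101000 pc3: +8 =1120
r105=1101001 pc4: +16 =1136
r106=1101010 pc4: +16 =1152
r107=1101011 pc5: +32 =1184
r108=1101100 pc4: +16 =1200
r109=1101101 pc5: +32 =1232
r110=1101110 pc5: +32 =1264
r111=1101111 pc6: +64 =1328
r112=1110000 pc3: +8 =1336
r113=1110001 pc4: +16 =1352
r114=1110010 pc4: +16 =1368
r115=1110011 pc5: +32 =1400
r116=1110100 pc4: +16 =1416
r117=1110101 pc5: +32 =1448
r118=1110110 pc5: +32 =1480
r119=1110111 pc6: +64 =1544
r120=1111000 pc4: +16 =1560
r121=1111001 pc5: +32 =1592
r122=1111010 pc5: +32 =1624
r123=1111011 pc6: +64 =1688
r124=1111100 pc5: +32 =1720
r125=1111101 pc6: +64 =1784

Answer: 1784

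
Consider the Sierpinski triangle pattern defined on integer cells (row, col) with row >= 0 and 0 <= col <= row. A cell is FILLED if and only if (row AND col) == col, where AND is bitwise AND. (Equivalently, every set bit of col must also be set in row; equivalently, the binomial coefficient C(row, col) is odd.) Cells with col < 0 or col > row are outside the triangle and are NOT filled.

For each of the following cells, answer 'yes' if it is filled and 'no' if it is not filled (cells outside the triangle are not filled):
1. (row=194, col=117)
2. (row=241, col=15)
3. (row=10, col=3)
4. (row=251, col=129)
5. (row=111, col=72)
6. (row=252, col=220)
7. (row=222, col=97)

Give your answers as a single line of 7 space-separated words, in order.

(194,117): row=0b11000010, col=0b1110101, row AND col = 0b1000000 = 64; 64 != 117 -> empty
(241,15): row=0b11110001, col=0b1111, row AND col = 0b1 = 1; 1 != 15 -> empty
(10,3): row=0b1010, col=0b11, row AND col = 0b10 = 2; 2 != 3 -> empty
(251,129): row=0b11111011, col=0b10000001, row AND col = 0b10000001 = 129; 129 == 129 -> filled
(111,72): row=0b1101111, col=0b1001000, row AND col = 0b1001000 = 72; 72 == 72 -> filled
(252,220): row=0b11111100, col=0b11011100, row AND col = 0b11011100 = 220; 220 == 220 -> filled
(222,97): row=0b11011110, col=0b1100001, row AND col = 0b1000000 = 64; 64 != 97 -> empty

Answer: no no no yes yes yes no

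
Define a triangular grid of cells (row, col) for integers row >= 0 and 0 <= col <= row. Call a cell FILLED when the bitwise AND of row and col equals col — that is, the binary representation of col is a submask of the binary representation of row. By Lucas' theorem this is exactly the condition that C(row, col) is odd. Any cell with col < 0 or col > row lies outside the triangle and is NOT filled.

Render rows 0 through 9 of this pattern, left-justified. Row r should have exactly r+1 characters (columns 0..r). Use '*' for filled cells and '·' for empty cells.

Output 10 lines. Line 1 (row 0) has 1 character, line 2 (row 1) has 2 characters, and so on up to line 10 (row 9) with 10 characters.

Answer: *
**
*·*
****
*···*
**··**
*·*·*·*
********
*·······*
**······**

Derivation:
r0=0: *
r1=1: **
r2=10: *·*
r3=11: ****
r4=100: *···*
r5=101: **··**
r6=110: *·*·*·*
r7=111: ********
r8=1000: *·······*
r9=1001: **······**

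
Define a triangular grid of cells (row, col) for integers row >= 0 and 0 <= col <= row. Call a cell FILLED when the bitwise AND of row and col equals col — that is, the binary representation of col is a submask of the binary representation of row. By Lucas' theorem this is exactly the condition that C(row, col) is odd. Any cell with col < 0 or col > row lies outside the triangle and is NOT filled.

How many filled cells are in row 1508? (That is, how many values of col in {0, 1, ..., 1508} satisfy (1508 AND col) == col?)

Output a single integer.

Answer: 64

Derivation:
1508 in binary = 10111100100
popcount(1508) = number of 1-bits in 10111100100 = 6
A col c satisfies (1508 AND c) == c iff every set bit of c is also set in 1508; each of the 6 set bits of 1508 can independently be on or off in c.
count = 2^6 = 64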